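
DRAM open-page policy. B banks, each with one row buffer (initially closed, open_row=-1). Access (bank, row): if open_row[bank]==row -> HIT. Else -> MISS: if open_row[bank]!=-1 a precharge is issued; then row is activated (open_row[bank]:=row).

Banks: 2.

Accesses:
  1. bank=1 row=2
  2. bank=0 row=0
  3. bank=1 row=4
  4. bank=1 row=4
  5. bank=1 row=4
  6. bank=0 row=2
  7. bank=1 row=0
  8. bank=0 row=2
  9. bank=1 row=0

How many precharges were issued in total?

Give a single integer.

Acc 1: bank1 row2 -> MISS (open row2); precharges=0
Acc 2: bank0 row0 -> MISS (open row0); precharges=0
Acc 3: bank1 row4 -> MISS (open row4); precharges=1
Acc 4: bank1 row4 -> HIT
Acc 5: bank1 row4 -> HIT
Acc 6: bank0 row2 -> MISS (open row2); precharges=2
Acc 7: bank1 row0 -> MISS (open row0); precharges=3
Acc 8: bank0 row2 -> HIT
Acc 9: bank1 row0 -> HIT

Answer: 3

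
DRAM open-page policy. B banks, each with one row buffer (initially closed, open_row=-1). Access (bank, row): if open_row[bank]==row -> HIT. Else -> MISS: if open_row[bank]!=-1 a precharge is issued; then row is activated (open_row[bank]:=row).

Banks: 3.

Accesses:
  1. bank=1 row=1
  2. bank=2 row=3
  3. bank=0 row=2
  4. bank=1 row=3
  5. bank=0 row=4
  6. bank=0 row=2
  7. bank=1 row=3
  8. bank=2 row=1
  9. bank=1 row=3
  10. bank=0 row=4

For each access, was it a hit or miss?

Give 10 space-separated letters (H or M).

Acc 1: bank1 row1 -> MISS (open row1); precharges=0
Acc 2: bank2 row3 -> MISS (open row3); precharges=0
Acc 3: bank0 row2 -> MISS (open row2); precharges=0
Acc 4: bank1 row3 -> MISS (open row3); precharges=1
Acc 5: bank0 row4 -> MISS (open row4); precharges=2
Acc 6: bank0 row2 -> MISS (open row2); precharges=3
Acc 7: bank1 row3 -> HIT
Acc 8: bank2 row1 -> MISS (open row1); precharges=4
Acc 9: bank1 row3 -> HIT
Acc 10: bank0 row4 -> MISS (open row4); precharges=5

Answer: M M M M M M H M H M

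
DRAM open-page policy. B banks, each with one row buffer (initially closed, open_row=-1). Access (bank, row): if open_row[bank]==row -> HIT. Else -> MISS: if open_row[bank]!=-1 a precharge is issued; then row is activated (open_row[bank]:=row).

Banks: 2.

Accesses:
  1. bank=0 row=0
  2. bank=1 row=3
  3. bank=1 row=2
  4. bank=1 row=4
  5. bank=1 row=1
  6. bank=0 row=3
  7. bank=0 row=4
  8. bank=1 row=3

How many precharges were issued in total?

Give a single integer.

Acc 1: bank0 row0 -> MISS (open row0); precharges=0
Acc 2: bank1 row3 -> MISS (open row3); precharges=0
Acc 3: bank1 row2 -> MISS (open row2); precharges=1
Acc 4: bank1 row4 -> MISS (open row4); precharges=2
Acc 5: bank1 row1 -> MISS (open row1); precharges=3
Acc 6: bank0 row3 -> MISS (open row3); precharges=4
Acc 7: bank0 row4 -> MISS (open row4); precharges=5
Acc 8: bank1 row3 -> MISS (open row3); precharges=6

Answer: 6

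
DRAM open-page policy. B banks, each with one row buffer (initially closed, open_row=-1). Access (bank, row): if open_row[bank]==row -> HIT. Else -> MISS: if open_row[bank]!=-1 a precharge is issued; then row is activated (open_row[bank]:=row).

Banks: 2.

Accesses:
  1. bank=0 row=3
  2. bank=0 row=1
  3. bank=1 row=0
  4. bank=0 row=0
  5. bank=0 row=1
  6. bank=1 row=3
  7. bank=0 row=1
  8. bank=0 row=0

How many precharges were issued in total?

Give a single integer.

Acc 1: bank0 row3 -> MISS (open row3); precharges=0
Acc 2: bank0 row1 -> MISS (open row1); precharges=1
Acc 3: bank1 row0 -> MISS (open row0); precharges=1
Acc 4: bank0 row0 -> MISS (open row0); precharges=2
Acc 5: bank0 row1 -> MISS (open row1); precharges=3
Acc 6: bank1 row3 -> MISS (open row3); precharges=4
Acc 7: bank0 row1 -> HIT
Acc 8: bank0 row0 -> MISS (open row0); precharges=5

Answer: 5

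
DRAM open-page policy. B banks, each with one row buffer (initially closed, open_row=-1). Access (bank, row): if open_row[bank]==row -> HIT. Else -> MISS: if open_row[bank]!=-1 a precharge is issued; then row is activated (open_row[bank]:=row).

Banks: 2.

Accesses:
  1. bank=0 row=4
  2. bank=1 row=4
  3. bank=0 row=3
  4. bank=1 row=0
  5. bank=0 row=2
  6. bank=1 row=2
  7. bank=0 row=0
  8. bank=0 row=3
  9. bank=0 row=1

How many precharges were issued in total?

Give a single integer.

Acc 1: bank0 row4 -> MISS (open row4); precharges=0
Acc 2: bank1 row4 -> MISS (open row4); precharges=0
Acc 3: bank0 row3 -> MISS (open row3); precharges=1
Acc 4: bank1 row0 -> MISS (open row0); precharges=2
Acc 5: bank0 row2 -> MISS (open row2); precharges=3
Acc 6: bank1 row2 -> MISS (open row2); precharges=4
Acc 7: bank0 row0 -> MISS (open row0); precharges=5
Acc 8: bank0 row3 -> MISS (open row3); precharges=6
Acc 9: bank0 row1 -> MISS (open row1); precharges=7

Answer: 7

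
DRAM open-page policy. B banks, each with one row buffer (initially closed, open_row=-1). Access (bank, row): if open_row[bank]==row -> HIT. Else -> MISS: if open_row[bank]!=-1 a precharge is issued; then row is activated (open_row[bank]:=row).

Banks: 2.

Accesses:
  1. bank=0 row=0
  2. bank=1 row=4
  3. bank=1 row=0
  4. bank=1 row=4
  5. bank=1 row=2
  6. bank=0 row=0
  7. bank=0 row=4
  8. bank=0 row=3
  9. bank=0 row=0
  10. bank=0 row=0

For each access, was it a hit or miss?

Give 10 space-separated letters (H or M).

Acc 1: bank0 row0 -> MISS (open row0); precharges=0
Acc 2: bank1 row4 -> MISS (open row4); precharges=0
Acc 3: bank1 row0 -> MISS (open row0); precharges=1
Acc 4: bank1 row4 -> MISS (open row4); precharges=2
Acc 5: bank1 row2 -> MISS (open row2); precharges=3
Acc 6: bank0 row0 -> HIT
Acc 7: bank0 row4 -> MISS (open row4); precharges=4
Acc 8: bank0 row3 -> MISS (open row3); precharges=5
Acc 9: bank0 row0 -> MISS (open row0); precharges=6
Acc 10: bank0 row0 -> HIT

Answer: M M M M M H M M M H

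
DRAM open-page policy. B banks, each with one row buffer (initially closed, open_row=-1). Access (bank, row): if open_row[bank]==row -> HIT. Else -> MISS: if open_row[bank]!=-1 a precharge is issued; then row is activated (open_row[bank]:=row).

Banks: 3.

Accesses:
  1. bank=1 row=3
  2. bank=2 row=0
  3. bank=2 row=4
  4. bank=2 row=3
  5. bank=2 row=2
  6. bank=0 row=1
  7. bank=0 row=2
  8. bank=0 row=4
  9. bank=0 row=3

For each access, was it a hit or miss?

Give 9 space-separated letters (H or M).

Acc 1: bank1 row3 -> MISS (open row3); precharges=0
Acc 2: bank2 row0 -> MISS (open row0); precharges=0
Acc 3: bank2 row4 -> MISS (open row4); precharges=1
Acc 4: bank2 row3 -> MISS (open row3); precharges=2
Acc 5: bank2 row2 -> MISS (open row2); precharges=3
Acc 6: bank0 row1 -> MISS (open row1); precharges=3
Acc 7: bank0 row2 -> MISS (open row2); precharges=4
Acc 8: bank0 row4 -> MISS (open row4); precharges=5
Acc 9: bank0 row3 -> MISS (open row3); precharges=6

Answer: M M M M M M M M M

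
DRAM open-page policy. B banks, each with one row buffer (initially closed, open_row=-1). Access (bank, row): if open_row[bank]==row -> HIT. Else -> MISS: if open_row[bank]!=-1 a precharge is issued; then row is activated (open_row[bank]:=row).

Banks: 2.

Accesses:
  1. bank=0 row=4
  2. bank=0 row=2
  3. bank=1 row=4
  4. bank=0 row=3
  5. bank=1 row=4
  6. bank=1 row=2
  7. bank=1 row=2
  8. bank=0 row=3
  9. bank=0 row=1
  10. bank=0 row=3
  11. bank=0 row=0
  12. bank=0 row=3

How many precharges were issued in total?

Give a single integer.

Acc 1: bank0 row4 -> MISS (open row4); precharges=0
Acc 2: bank0 row2 -> MISS (open row2); precharges=1
Acc 3: bank1 row4 -> MISS (open row4); precharges=1
Acc 4: bank0 row3 -> MISS (open row3); precharges=2
Acc 5: bank1 row4 -> HIT
Acc 6: bank1 row2 -> MISS (open row2); precharges=3
Acc 7: bank1 row2 -> HIT
Acc 8: bank0 row3 -> HIT
Acc 9: bank0 row1 -> MISS (open row1); precharges=4
Acc 10: bank0 row3 -> MISS (open row3); precharges=5
Acc 11: bank0 row0 -> MISS (open row0); precharges=6
Acc 12: bank0 row3 -> MISS (open row3); precharges=7

Answer: 7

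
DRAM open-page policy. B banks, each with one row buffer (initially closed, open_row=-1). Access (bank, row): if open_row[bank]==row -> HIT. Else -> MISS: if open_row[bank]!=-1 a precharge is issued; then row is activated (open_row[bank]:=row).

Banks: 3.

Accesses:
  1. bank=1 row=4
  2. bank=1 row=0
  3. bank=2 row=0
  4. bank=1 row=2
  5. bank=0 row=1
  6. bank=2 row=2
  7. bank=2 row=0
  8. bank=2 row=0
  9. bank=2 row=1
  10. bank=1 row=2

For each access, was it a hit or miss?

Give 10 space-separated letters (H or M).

Acc 1: bank1 row4 -> MISS (open row4); precharges=0
Acc 2: bank1 row0 -> MISS (open row0); precharges=1
Acc 3: bank2 row0 -> MISS (open row0); precharges=1
Acc 4: bank1 row2 -> MISS (open row2); precharges=2
Acc 5: bank0 row1 -> MISS (open row1); precharges=2
Acc 6: bank2 row2 -> MISS (open row2); precharges=3
Acc 7: bank2 row0 -> MISS (open row0); precharges=4
Acc 8: bank2 row0 -> HIT
Acc 9: bank2 row1 -> MISS (open row1); precharges=5
Acc 10: bank1 row2 -> HIT

Answer: M M M M M M M H M H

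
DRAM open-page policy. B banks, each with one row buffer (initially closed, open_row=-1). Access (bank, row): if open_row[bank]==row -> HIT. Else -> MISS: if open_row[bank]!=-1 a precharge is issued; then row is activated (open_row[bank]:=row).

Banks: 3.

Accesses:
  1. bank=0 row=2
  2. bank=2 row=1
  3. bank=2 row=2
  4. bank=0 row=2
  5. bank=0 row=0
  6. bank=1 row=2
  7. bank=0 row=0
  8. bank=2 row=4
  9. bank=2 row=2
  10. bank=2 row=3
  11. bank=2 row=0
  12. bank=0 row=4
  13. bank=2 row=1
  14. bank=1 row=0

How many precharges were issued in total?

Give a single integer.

Answer: 9

Derivation:
Acc 1: bank0 row2 -> MISS (open row2); precharges=0
Acc 2: bank2 row1 -> MISS (open row1); precharges=0
Acc 3: bank2 row2 -> MISS (open row2); precharges=1
Acc 4: bank0 row2 -> HIT
Acc 5: bank0 row0 -> MISS (open row0); precharges=2
Acc 6: bank1 row2 -> MISS (open row2); precharges=2
Acc 7: bank0 row0 -> HIT
Acc 8: bank2 row4 -> MISS (open row4); precharges=3
Acc 9: bank2 row2 -> MISS (open row2); precharges=4
Acc 10: bank2 row3 -> MISS (open row3); precharges=5
Acc 11: bank2 row0 -> MISS (open row0); precharges=6
Acc 12: bank0 row4 -> MISS (open row4); precharges=7
Acc 13: bank2 row1 -> MISS (open row1); precharges=8
Acc 14: bank1 row0 -> MISS (open row0); precharges=9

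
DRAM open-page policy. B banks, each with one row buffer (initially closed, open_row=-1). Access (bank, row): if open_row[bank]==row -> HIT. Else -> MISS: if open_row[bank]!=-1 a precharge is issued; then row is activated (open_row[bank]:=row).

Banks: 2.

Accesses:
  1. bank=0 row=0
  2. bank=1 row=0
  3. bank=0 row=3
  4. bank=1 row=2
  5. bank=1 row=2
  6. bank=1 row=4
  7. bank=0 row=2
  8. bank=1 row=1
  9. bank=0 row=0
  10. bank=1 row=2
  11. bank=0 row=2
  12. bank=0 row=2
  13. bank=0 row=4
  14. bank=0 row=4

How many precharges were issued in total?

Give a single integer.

Answer: 9

Derivation:
Acc 1: bank0 row0 -> MISS (open row0); precharges=0
Acc 2: bank1 row0 -> MISS (open row0); precharges=0
Acc 3: bank0 row3 -> MISS (open row3); precharges=1
Acc 4: bank1 row2 -> MISS (open row2); precharges=2
Acc 5: bank1 row2 -> HIT
Acc 6: bank1 row4 -> MISS (open row4); precharges=3
Acc 7: bank0 row2 -> MISS (open row2); precharges=4
Acc 8: bank1 row1 -> MISS (open row1); precharges=5
Acc 9: bank0 row0 -> MISS (open row0); precharges=6
Acc 10: bank1 row2 -> MISS (open row2); precharges=7
Acc 11: bank0 row2 -> MISS (open row2); precharges=8
Acc 12: bank0 row2 -> HIT
Acc 13: bank0 row4 -> MISS (open row4); precharges=9
Acc 14: bank0 row4 -> HIT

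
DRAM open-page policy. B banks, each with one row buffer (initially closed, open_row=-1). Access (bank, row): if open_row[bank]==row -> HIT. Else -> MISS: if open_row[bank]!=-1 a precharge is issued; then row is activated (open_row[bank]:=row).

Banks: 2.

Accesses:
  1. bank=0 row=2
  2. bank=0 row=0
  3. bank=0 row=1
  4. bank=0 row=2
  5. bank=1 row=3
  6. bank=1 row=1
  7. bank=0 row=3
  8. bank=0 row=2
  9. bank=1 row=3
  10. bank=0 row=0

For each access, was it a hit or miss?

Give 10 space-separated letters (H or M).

Answer: M M M M M M M M M M

Derivation:
Acc 1: bank0 row2 -> MISS (open row2); precharges=0
Acc 2: bank0 row0 -> MISS (open row0); precharges=1
Acc 3: bank0 row1 -> MISS (open row1); precharges=2
Acc 4: bank0 row2 -> MISS (open row2); precharges=3
Acc 5: bank1 row3 -> MISS (open row3); precharges=3
Acc 6: bank1 row1 -> MISS (open row1); precharges=4
Acc 7: bank0 row3 -> MISS (open row3); precharges=5
Acc 8: bank0 row2 -> MISS (open row2); precharges=6
Acc 9: bank1 row3 -> MISS (open row3); precharges=7
Acc 10: bank0 row0 -> MISS (open row0); precharges=8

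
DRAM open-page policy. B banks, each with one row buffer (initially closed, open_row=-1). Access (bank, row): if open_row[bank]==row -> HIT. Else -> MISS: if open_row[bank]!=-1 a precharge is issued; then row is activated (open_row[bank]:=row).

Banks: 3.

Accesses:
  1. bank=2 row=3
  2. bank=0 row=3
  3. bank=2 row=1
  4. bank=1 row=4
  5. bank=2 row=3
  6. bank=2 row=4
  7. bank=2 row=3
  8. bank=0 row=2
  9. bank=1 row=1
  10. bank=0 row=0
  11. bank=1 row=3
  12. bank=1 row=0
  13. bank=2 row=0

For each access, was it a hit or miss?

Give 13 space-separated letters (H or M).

Answer: M M M M M M M M M M M M M

Derivation:
Acc 1: bank2 row3 -> MISS (open row3); precharges=0
Acc 2: bank0 row3 -> MISS (open row3); precharges=0
Acc 3: bank2 row1 -> MISS (open row1); precharges=1
Acc 4: bank1 row4 -> MISS (open row4); precharges=1
Acc 5: bank2 row3 -> MISS (open row3); precharges=2
Acc 6: bank2 row4 -> MISS (open row4); precharges=3
Acc 7: bank2 row3 -> MISS (open row3); precharges=4
Acc 8: bank0 row2 -> MISS (open row2); precharges=5
Acc 9: bank1 row1 -> MISS (open row1); precharges=6
Acc 10: bank0 row0 -> MISS (open row0); precharges=7
Acc 11: bank1 row3 -> MISS (open row3); precharges=8
Acc 12: bank1 row0 -> MISS (open row0); precharges=9
Acc 13: bank2 row0 -> MISS (open row0); precharges=10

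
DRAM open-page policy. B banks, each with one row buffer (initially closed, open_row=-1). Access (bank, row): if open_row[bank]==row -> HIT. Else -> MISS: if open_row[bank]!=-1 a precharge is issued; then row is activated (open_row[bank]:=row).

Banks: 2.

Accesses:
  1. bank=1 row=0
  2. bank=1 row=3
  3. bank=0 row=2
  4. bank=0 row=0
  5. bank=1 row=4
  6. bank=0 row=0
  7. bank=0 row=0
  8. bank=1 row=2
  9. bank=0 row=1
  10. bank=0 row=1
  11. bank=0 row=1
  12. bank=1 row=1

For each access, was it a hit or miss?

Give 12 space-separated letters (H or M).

Answer: M M M M M H H M M H H M

Derivation:
Acc 1: bank1 row0 -> MISS (open row0); precharges=0
Acc 2: bank1 row3 -> MISS (open row3); precharges=1
Acc 3: bank0 row2 -> MISS (open row2); precharges=1
Acc 4: bank0 row0 -> MISS (open row0); precharges=2
Acc 5: bank1 row4 -> MISS (open row4); precharges=3
Acc 6: bank0 row0 -> HIT
Acc 7: bank0 row0 -> HIT
Acc 8: bank1 row2 -> MISS (open row2); precharges=4
Acc 9: bank0 row1 -> MISS (open row1); precharges=5
Acc 10: bank0 row1 -> HIT
Acc 11: bank0 row1 -> HIT
Acc 12: bank1 row1 -> MISS (open row1); precharges=6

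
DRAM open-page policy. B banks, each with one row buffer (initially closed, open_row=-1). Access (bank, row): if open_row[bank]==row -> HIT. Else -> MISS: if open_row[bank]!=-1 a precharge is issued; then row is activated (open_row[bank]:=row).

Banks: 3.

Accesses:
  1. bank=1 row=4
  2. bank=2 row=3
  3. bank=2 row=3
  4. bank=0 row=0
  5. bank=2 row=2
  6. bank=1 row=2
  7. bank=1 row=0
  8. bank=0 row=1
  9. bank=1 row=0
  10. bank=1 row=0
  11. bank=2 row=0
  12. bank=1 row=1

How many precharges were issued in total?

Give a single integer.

Acc 1: bank1 row4 -> MISS (open row4); precharges=0
Acc 2: bank2 row3 -> MISS (open row3); precharges=0
Acc 3: bank2 row3 -> HIT
Acc 4: bank0 row0 -> MISS (open row0); precharges=0
Acc 5: bank2 row2 -> MISS (open row2); precharges=1
Acc 6: bank1 row2 -> MISS (open row2); precharges=2
Acc 7: bank1 row0 -> MISS (open row0); precharges=3
Acc 8: bank0 row1 -> MISS (open row1); precharges=4
Acc 9: bank1 row0 -> HIT
Acc 10: bank1 row0 -> HIT
Acc 11: bank2 row0 -> MISS (open row0); precharges=5
Acc 12: bank1 row1 -> MISS (open row1); precharges=6

Answer: 6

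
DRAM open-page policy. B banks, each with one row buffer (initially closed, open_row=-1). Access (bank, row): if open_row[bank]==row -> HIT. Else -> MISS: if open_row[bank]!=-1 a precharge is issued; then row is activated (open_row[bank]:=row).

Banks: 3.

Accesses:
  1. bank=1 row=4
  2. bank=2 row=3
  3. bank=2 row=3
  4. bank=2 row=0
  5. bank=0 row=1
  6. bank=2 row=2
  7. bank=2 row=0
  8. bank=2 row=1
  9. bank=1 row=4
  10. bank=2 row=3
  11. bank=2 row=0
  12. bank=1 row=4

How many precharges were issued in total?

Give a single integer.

Acc 1: bank1 row4 -> MISS (open row4); precharges=0
Acc 2: bank2 row3 -> MISS (open row3); precharges=0
Acc 3: bank2 row3 -> HIT
Acc 4: bank2 row0 -> MISS (open row0); precharges=1
Acc 5: bank0 row1 -> MISS (open row1); precharges=1
Acc 6: bank2 row2 -> MISS (open row2); precharges=2
Acc 7: bank2 row0 -> MISS (open row0); precharges=3
Acc 8: bank2 row1 -> MISS (open row1); precharges=4
Acc 9: bank1 row4 -> HIT
Acc 10: bank2 row3 -> MISS (open row3); precharges=5
Acc 11: bank2 row0 -> MISS (open row0); precharges=6
Acc 12: bank1 row4 -> HIT

Answer: 6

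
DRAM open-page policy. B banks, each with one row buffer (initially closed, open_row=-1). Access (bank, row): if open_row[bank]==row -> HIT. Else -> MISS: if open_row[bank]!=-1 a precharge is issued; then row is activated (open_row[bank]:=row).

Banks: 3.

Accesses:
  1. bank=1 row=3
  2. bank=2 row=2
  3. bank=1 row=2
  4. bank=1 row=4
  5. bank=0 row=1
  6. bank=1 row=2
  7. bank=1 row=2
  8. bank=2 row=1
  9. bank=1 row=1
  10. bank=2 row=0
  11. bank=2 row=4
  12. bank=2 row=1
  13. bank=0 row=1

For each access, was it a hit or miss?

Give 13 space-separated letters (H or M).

Answer: M M M M M M H M M M M M H

Derivation:
Acc 1: bank1 row3 -> MISS (open row3); precharges=0
Acc 2: bank2 row2 -> MISS (open row2); precharges=0
Acc 3: bank1 row2 -> MISS (open row2); precharges=1
Acc 4: bank1 row4 -> MISS (open row4); precharges=2
Acc 5: bank0 row1 -> MISS (open row1); precharges=2
Acc 6: bank1 row2 -> MISS (open row2); precharges=3
Acc 7: bank1 row2 -> HIT
Acc 8: bank2 row1 -> MISS (open row1); precharges=4
Acc 9: bank1 row1 -> MISS (open row1); precharges=5
Acc 10: bank2 row0 -> MISS (open row0); precharges=6
Acc 11: bank2 row4 -> MISS (open row4); precharges=7
Acc 12: bank2 row1 -> MISS (open row1); precharges=8
Acc 13: bank0 row1 -> HIT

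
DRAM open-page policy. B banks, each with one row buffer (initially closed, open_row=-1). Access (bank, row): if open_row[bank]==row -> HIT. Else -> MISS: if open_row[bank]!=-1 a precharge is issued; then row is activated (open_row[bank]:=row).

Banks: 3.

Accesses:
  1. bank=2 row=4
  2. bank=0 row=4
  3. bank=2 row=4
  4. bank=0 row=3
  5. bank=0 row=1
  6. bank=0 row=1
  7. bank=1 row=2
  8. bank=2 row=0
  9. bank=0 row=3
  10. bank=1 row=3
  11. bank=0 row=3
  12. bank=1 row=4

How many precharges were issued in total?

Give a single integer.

Answer: 6

Derivation:
Acc 1: bank2 row4 -> MISS (open row4); precharges=0
Acc 2: bank0 row4 -> MISS (open row4); precharges=0
Acc 3: bank2 row4 -> HIT
Acc 4: bank0 row3 -> MISS (open row3); precharges=1
Acc 5: bank0 row1 -> MISS (open row1); precharges=2
Acc 6: bank0 row1 -> HIT
Acc 7: bank1 row2 -> MISS (open row2); precharges=2
Acc 8: bank2 row0 -> MISS (open row0); precharges=3
Acc 9: bank0 row3 -> MISS (open row3); precharges=4
Acc 10: bank1 row3 -> MISS (open row3); precharges=5
Acc 11: bank0 row3 -> HIT
Acc 12: bank1 row4 -> MISS (open row4); precharges=6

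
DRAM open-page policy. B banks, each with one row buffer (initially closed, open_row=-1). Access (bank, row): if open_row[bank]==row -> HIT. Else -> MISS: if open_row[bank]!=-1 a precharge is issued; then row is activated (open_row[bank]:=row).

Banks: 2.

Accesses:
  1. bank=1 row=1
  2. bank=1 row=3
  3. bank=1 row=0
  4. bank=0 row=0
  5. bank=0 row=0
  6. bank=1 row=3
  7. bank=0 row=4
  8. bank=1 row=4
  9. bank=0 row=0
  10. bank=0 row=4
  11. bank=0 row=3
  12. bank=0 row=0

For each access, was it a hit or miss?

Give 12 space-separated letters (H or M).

Answer: M M M M H M M M M M M M

Derivation:
Acc 1: bank1 row1 -> MISS (open row1); precharges=0
Acc 2: bank1 row3 -> MISS (open row3); precharges=1
Acc 3: bank1 row0 -> MISS (open row0); precharges=2
Acc 4: bank0 row0 -> MISS (open row0); precharges=2
Acc 5: bank0 row0 -> HIT
Acc 6: bank1 row3 -> MISS (open row3); precharges=3
Acc 7: bank0 row4 -> MISS (open row4); precharges=4
Acc 8: bank1 row4 -> MISS (open row4); precharges=5
Acc 9: bank0 row0 -> MISS (open row0); precharges=6
Acc 10: bank0 row4 -> MISS (open row4); precharges=7
Acc 11: bank0 row3 -> MISS (open row3); precharges=8
Acc 12: bank0 row0 -> MISS (open row0); precharges=9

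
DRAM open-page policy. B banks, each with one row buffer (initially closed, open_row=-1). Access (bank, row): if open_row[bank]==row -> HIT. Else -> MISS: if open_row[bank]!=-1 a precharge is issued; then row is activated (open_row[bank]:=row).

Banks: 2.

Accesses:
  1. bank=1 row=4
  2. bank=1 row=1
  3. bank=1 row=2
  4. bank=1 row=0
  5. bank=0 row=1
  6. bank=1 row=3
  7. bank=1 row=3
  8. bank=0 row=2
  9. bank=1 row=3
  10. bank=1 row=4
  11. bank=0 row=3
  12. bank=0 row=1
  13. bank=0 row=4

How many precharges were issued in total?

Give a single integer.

Answer: 9

Derivation:
Acc 1: bank1 row4 -> MISS (open row4); precharges=0
Acc 2: bank1 row1 -> MISS (open row1); precharges=1
Acc 3: bank1 row2 -> MISS (open row2); precharges=2
Acc 4: bank1 row0 -> MISS (open row0); precharges=3
Acc 5: bank0 row1 -> MISS (open row1); precharges=3
Acc 6: bank1 row3 -> MISS (open row3); precharges=4
Acc 7: bank1 row3 -> HIT
Acc 8: bank0 row2 -> MISS (open row2); precharges=5
Acc 9: bank1 row3 -> HIT
Acc 10: bank1 row4 -> MISS (open row4); precharges=6
Acc 11: bank0 row3 -> MISS (open row3); precharges=7
Acc 12: bank0 row1 -> MISS (open row1); precharges=8
Acc 13: bank0 row4 -> MISS (open row4); precharges=9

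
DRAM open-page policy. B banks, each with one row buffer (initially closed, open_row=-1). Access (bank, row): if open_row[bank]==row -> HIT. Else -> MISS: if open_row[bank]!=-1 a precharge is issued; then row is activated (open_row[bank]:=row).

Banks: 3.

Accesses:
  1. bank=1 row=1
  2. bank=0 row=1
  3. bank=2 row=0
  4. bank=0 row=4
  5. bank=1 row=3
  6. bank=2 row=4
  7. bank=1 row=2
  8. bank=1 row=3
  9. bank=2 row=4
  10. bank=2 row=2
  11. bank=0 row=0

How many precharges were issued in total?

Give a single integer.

Acc 1: bank1 row1 -> MISS (open row1); precharges=0
Acc 2: bank0 row1 -> MISS (open row1); precharges=0
Acc 3: bank2 row0 -> MISS (open row0); precharges=0
Acc 4: bank0 row4 -> MISS (open row4); precharges=1
Acc 5: bank1 row3 -> MISS (open row3); precharges=2
Acc 6: bank2 row4 -> MISS (open row4); precharges=3
Acc 7: bank1 row2 -> MISS (open row2); precharges=4
Acc 8: bank1 row3 -> MISS (open row3); precharges=5
Acc 9: bank2 row4 -> HIT
Acc 10: bank2 row2 -> MISS (open row2); precharges=6
Acc 11: bank0 row0 -> MISS (open row0); precharges=7

Answer: 7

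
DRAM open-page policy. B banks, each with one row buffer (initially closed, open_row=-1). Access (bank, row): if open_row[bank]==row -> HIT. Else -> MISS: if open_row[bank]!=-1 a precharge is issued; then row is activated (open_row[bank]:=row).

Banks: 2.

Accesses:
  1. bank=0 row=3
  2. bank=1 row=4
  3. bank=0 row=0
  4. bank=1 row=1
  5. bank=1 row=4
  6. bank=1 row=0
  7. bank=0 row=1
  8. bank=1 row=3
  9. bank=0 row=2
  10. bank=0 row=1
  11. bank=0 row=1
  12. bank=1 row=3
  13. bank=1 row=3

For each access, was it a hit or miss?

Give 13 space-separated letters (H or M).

Answer: M M M M M M M M M M H H H

Derivation:
Acc 1: bank0 row3 -> MISS (open row3); precharges=0
Acc 2: bank1 row4 -> MISS (open row4); precharges=0
Acc 3: bank0 row0 -> MISS (open row0); precharges=1
Acc 4: bank1 row1 -> MISS (open row1); precharges=2
Acc 5: bank1 row4 -> MISS (open row4); precharges=3
Acc 6: bank1 row0 -> MISS (open row0); precharges=4
Acc 7: bank0 row1 -> MISS (open row1); precharges=5
Acc 8: bank1 row3 -> MISS (open row3); precharges=6
Acc 9: bank0 row2 -> MISS (open row2); precharges=7
Acc 10: bank0 row1 -> MISS (open row1); precharges=8
Acc 11: bank0 row1 -> HIT
Acc 12: bank1 row3 -> HIT
Acc 13: bank1 row3 -> HIT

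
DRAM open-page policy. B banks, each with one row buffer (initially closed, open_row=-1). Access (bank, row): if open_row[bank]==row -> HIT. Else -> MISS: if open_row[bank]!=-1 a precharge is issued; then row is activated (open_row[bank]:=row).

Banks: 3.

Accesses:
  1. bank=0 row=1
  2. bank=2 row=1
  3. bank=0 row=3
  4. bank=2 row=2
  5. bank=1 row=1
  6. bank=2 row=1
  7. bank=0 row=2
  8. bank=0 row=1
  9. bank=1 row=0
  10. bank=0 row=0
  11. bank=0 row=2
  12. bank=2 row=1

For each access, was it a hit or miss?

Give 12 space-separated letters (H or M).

Answer: M M M M M M M M M M M H

Derivation:
Acc 1: bank0 row1 -> MISS (open row1); precharges=0
Acc 2: bank2 row1 -> MISS (open row1); precharges=0
Acc 3: bank0 row3 -> MISS (open row3); precharges=1
Acc 4: bank2 row2 -> MISS (open row2); precharges=2
Acc 5: bank1 row1 -> MISS (open row1); precharges=2
Acc 6: bank2 row1 -> MISS (open row1); precharges=3
Acc 7: bank0 row2 -> MISS (open row2); precharges=4
Acc 8: bank0 row1 -> MISS (open row1); precharges=5
Acc 9: bank1 row0 -> MISS (open row0); precharges=6
Acc 10: bank0 row0 -> MISS (open row0); precharges=7
Acc 11: bank0 row2 -> MISS (open row2); precharges=8
Acc 12: bank2 row1 -> HIT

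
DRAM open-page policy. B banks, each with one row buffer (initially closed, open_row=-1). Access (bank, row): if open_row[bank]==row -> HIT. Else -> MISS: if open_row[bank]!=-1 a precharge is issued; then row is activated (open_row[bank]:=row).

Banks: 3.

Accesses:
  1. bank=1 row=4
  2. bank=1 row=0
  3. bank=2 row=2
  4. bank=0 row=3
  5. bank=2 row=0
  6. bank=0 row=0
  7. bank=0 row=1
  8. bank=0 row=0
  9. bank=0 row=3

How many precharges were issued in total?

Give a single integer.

Answer: 6

Derivation:
Acc 1: bank1 row4 -> MISS (open row4); precharges=0
Acc 2: bank1 row0 -> MISS (open row0); precharges=1
Acc 3: bank2 row2 -> MISS (open row2); precharges=1
Acc 4: bank0 row3 -> MISS (open row3); precharges=1
Acc 5: bank2 row0 -> MISS (open row0); precharges=2
Acc 6: bank0 row0 -> MISS (open row0); precharges=3
Acc 7: bank0 row1 -> MISS (open row1); precharges=4
Acc 8: bank0 row0 -> MISS (open row0); precharges=5
Acc 9: bank0 row3 -> MISS (open row3); precharges=6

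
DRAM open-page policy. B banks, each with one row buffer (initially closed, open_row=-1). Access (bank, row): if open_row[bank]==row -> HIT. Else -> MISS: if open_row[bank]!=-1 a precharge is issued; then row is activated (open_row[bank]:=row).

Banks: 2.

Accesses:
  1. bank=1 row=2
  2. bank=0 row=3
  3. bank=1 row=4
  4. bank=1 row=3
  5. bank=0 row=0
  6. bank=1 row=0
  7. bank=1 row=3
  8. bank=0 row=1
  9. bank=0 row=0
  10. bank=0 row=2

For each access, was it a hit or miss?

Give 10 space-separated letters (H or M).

Answer: M M M M M M M M M M

Derivation:
Acc 1: bank1 row2 -> MISS (open row2); precharges=0
Acc 2: bank0 row3 -> MISS (open row3); precharges=0
Acc 3: bank1 row4 -> MISS (open row4); precharges=1
Acc 4: bank1 row3 -> MISS (open row3); precharges=2
Acc 5: bank0 row0 -> MISS (open row0); precharges=3
Acc 6: bank1 row0 -> MISS (open row0); precharges=4
Acc 7: bank1 row3 -> MISS (open row3); precharges=5
Acc 8: bank0 row1 -> MISS (open row1); precharges=6
Acc 9: bank0 row0 -> MISS (open row0); precharges=7
Acc 10: bank0 row2 -> MISS (open row2); precharges=8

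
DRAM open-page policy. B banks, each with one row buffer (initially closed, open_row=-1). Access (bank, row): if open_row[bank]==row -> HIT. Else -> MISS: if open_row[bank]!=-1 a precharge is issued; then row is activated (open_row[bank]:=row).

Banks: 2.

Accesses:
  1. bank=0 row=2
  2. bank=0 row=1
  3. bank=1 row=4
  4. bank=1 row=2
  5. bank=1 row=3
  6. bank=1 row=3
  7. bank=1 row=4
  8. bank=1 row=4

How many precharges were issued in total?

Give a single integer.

Acc 1: bank0 row2 -> MISS (open row2); precharges=0
Acc 2: bank0 row1 -> MISS (open row1); precharges=1
Acc 3: bank1 row4 -> MISS (open row4); precharges=1
Acc 4: bank1 row2 -> MISS (open row2); precharges=2
Acc 5: bank1 row3 -> MISS (open row3); precharges=3
Acc 6: bank1 row3 -> HIT
Acc 7: bank1 row4 -> MISS (open row4); precharges=4
Acc 8: bank1 row4 -> HIT

Answer: 4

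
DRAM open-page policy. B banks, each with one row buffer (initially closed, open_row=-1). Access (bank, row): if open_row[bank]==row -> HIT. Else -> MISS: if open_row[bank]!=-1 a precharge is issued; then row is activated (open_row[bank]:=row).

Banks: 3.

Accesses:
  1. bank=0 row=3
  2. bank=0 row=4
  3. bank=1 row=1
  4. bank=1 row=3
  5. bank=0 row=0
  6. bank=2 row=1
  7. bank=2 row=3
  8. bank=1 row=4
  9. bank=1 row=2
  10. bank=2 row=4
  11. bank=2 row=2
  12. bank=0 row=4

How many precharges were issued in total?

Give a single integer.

Acc 1: bank0 row3 -> MISS (open row3); precharges=0
Acc 2: bank0 row4 -> MISS (open row4); precharges=1
Acc 3: bank1 row1 -> MISS (open row1); precharges=1
Acc 4: bank1 row3 -> MISS (open row3); precharges=2
Acc 5: bank0 row0 -> MISS (open row0); precharges=3
Acc 6: bank2 row1 -> MISS (open row1); precharges=3
Acc 7: bank2 row3 -> MISS (open row3); precharges=4
Acc 8: bank1 row4 -> MISS (open row4); precharges=5
Acc 9: bank1 row2 -> MISS (open row2); precharges=6
Acc 10: bank2 row4 -> MISS (open row4); precharges=7
Acc 11: bank2 row2 -> MISS (open row2); precharges=8
Acc 12: bank0 row4 -> MISS (open row4); precharges=9

Answer: 9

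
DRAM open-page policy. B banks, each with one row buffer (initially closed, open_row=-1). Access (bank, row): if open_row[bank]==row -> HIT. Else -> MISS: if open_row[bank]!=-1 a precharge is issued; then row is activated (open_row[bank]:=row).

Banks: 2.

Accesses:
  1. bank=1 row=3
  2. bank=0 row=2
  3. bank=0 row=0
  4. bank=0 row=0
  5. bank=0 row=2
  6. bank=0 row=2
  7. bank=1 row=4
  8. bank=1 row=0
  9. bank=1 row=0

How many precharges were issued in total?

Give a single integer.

Acc 1: bank1 row3 -> MISS (open row3); precharges=0
Acc 2: bank0 row2 -> MISS (open row2); precharges=0
Acc 3: bank0 row0 -> MISS (open row0); precharges=1
Acc 4: bank0 row0 -> HIT
Acc 5: bank0 row2 -> MISS (open row2); precharges=2
Acc 6: bank0 row2 -> HIT
Acc 7: bank1 row4 -> MISS (open row4); precharges=3
Acc 8: bank1 row0 -> MISS (open row0); precharges=4
Acc 9: bank1 row0 -> HIT

Answer: 4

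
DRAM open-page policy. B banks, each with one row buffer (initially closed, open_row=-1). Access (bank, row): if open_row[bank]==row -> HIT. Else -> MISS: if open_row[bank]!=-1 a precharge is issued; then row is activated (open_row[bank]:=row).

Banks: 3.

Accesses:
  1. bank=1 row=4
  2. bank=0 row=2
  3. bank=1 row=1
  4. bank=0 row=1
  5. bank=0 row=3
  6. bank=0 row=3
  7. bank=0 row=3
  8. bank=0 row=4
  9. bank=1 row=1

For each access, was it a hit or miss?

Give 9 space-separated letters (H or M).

Answer: M M M M M H H M H

Derivation:
Acc 1: bank1 row4 -> MISS (open row4); precharges=0
Acc 2: bank0 row2 -> MISS (open row2); precharges=0
Acc 3: bank1 row1 -> MISS (open row1); precharges=1
Acc 4: bank0 row1 -> MISS (open row1); precharges=2
Acc 5: bank0 row3 -> MISS (open row3); precharges=3
Acc 6: bank0 row3 -> HIT
Acc 7: bank0 row3 -> HIT
Acc 8: bank0 row4 -> MISS (open row4); precharges=4
Acc 9: bank1 row1 -> HIT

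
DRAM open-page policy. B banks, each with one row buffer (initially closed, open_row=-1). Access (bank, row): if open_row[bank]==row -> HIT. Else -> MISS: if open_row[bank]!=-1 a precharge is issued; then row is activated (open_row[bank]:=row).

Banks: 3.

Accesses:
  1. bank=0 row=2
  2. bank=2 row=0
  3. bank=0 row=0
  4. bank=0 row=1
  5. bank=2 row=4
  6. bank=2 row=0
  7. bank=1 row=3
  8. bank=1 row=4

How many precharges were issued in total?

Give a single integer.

Answer: 5

Derivation:
Acc 1: bank0 row2 -> MISS (open row2); precharges=0
Acc 2: bank2 row0 -> MISS (open row0); precharges=0
Acc 3: bank0 row0 -> MISS (open row0); precharges=1
Acc 4: bank0 row1 -> MISS (open row1); precharges=2
Acc 5: bank2 row4 -> MISS (open row4); precharges=3
Acc 6: bank2 row0 -> MISS (open row0); precharges=4
Acc 7: bank1 row3 -> MISS (open row3); precharges=4
Acc 8: bank1 row4 -> MISS (open row4); precharges=5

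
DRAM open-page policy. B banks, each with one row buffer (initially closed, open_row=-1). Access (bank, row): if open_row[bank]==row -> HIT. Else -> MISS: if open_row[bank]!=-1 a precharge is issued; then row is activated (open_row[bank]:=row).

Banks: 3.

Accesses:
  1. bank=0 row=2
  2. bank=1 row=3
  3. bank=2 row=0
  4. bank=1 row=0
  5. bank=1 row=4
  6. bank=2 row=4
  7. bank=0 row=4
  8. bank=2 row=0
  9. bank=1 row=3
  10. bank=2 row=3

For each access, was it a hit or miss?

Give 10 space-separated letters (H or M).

Acc 1: bank0 row2 -> MISS (open row2); precharges=0
Acc 2: bank1 row3 -> MISS (open row3); precharges=0
Acc 3: bank2 row0 -> MISS (open row0); precharges=0
Acc 4: bank1 row0 -> MISS (open row0); precharges=1
Acc 5: bank1 row4 -> MISS (open row4); precharges=2
Acc 6: bank2 row4 -> MISS (open row4); precharges=3
Acc 7: bank0 row4 -> MISS (open row4); precharges=4
Acc 8: bank2 row0 -> MISS (open row0); precharges=5
Acc 9: bank1 row3 -> MISS (open row3); precharges=6
Acc 10: bank2 row3 -> MISS (open row3); precharges=7

Answer: M M M M M M M M M M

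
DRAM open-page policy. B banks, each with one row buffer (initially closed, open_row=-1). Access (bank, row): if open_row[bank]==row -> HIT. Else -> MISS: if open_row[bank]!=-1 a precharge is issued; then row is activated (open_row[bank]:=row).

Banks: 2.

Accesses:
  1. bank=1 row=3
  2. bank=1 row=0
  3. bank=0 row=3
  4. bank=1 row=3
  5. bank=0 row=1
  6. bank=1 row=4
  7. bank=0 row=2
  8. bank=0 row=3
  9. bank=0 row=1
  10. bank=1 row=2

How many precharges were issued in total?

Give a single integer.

Acc 1: bank1 row3 -> MISS (open row3); precharges=0
Acc 2: bank1 row0 -> MISS (open row0); precharges=1
Acc 3: bank0 row3 -> MISS (open row3); precharges=1
Acc 4: bank1 row3 -> MISS (open row3); precharges=2
Acc 5: bank0 row1 -> MISS (open row1); precharges=3
Acc 6: bank1 row4 -> MISS (open row4); precharges=4
Acc 7: bank0 row2 -> MISS (open row2); precharges=5
Acc 8: bank0 row3 -> MISS (open row3); precharges=6
Acc 9: bank0 row1 -> MISS (open row1); precharges=7
Acc 10: bank1 row2 -> MISS (open row2); precharges=8

Answer: 8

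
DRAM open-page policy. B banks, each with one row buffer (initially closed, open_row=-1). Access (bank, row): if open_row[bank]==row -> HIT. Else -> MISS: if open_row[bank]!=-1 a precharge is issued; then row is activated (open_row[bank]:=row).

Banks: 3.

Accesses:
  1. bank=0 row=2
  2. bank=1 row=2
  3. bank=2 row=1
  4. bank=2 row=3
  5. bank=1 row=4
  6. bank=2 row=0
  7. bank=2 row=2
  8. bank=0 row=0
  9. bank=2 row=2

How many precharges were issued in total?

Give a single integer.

Acc 1: bank0 row2 -> MISS (open row2); precharges=0
Acc 2: bank1 row2 -> MISS (open row2); precharges=0
Acc 3: bank2 row1 -> MISS (open row1); precharges=0
Acc 4: bank2 row3 -> MISS (open row3); precharges=1
Acc 5: bank1 row4 -> MISS (open row4); precharges=2
Acc 6: bank2 row0 -> MISS (open row0); precharges=3
Acc 7: bank2 row2 -> MISS (open row2); precharges=4
Acc 8: bank0 row0 -> MISS (open row0); precharges=5
Acc 9: bank2 row2 -> HIT

Answer: 5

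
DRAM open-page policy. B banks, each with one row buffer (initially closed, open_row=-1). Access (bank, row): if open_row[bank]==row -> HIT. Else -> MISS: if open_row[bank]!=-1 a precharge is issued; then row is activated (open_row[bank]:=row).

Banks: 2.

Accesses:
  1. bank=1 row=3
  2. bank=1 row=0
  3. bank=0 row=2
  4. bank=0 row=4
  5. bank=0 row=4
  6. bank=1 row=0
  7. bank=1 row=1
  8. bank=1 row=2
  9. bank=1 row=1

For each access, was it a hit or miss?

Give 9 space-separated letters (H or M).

Answer: M M M M H H M M M

Derivation:
Acc 1: bank1 row3 -> MISS (open row3); precharges=0
Acc 2: bank1 row0 -> MISS (open row0); precharges=1
Acc 3: bank0 row2 -> MISS (open row2); precharges=1
Acc 4: bank0 row4 -> MISS (open row4); precharges=2
Acc 5: bank0 row4 -> HIT
Acc 6: bank1 row0 -> HIT
Acc 7: bank1 row1 -> MISS (open row1); precharges=3
Acc 8: bank1 row2 -> MISS (open row2); precharges=4
Acc 9: bank1 row1 -> MISS (open row1); precharges=5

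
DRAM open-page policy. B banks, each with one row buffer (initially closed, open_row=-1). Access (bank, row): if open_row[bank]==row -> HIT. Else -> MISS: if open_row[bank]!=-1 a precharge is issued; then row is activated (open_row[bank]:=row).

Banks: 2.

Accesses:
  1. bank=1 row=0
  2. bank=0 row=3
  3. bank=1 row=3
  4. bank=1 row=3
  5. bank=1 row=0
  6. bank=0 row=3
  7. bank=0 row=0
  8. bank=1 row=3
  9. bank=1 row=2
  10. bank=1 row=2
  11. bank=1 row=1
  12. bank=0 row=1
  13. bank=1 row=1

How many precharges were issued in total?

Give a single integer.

Answer: 7

Derivation:
Acc 1: bank1 row0 -> MISS (open row0); precharges=0
Acc 2: bank0 row3 -> MISS (open row3); precharges=0
Acc 3: bank1 row3 -> MISS (open row3); precharges=1
Acc 4: bank1 row3 -> HIT
Acc 5: bank1 row0 -> MISS (open row0); precharges=2
Acc 6: bank0 row3 -> HIT
Acc 7: bank0 row0 -> MISS (open row0); precharges=3
Acc 8: bank1 row3 -> MISS (open row3); precharges=4
Acc 9: bank1 row2 -> MISS (open row2); precharges=5
Acc 10: bank1 row2 -> HIT
Acc 11: bank1 row1 -> MISS (open row1); precharges=6
Acc 12: bank0 row1 -> MISS (open row1); precharges=7
Acc 13: bank1 row1 -> HIT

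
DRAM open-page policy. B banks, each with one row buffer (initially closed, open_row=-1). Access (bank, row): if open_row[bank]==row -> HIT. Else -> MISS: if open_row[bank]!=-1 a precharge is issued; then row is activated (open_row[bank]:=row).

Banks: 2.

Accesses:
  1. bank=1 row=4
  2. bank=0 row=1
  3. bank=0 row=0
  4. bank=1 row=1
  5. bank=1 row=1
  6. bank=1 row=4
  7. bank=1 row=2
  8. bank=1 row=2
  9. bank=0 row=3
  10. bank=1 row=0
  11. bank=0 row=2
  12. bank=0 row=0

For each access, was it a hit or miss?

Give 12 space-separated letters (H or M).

Answer: M M M M H M M H M M M M

Derivation:
Acc 1: bank1 row4 -> MISS (open row4); precharges=0
Acc 2: bank0 row1 -> MISS (open row1); precharges=0
Acc 3: bank0 row0 -> MISS (open row0); precharges=1
Acc 4: bank1 row1 -> MISS (open row1); precharges=2
Acc 5: bank1 row1 -> HIT
Acc 6: bank1 row4 -> MISS (open row4); precharges=3
Acc 7: bank1 row2 -> MISS (open row2); precharges=4
Acc 8: bank1 row2 -> HIT
Acc 9: bank0 row3 -> MISS (open row3); precharges=5
Acc 10: bank1 row0 -> MISS (open row0); precharges=6
Acc 11: bank0 row2 -> MISS (open row2); precharges=7
Acc 12: bank0 row0 -> MISS (open row0); precharges=8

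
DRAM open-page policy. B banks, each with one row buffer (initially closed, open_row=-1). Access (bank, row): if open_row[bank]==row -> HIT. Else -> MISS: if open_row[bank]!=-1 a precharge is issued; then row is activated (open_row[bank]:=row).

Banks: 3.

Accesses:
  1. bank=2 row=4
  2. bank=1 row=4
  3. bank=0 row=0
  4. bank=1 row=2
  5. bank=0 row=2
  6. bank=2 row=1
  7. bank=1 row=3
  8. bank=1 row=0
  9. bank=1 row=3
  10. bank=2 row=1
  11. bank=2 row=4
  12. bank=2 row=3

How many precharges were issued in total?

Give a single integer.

Answer: 8

Derivation:
Acc 1: bank2 row4 -> MISS (open row4); precharges=0
Acc 2: bank1 row4 -> MISS (open row4); precharges=0
Acc 3: bank0 row0 -> MISS (open row0); precharges=0
Acc 4: bank1 row2 -> MISS (open row2); precharges=1
Acc 5: bank0 row2 -> MISS (open row2); precharges=2
Acc 6: bank2 row1 -> MISS (open row1); precharges=3
Acc 7: bank1 row3 -> MISS (open row3); precharges=4
Acc 8: bank1 row0 -> MISS (open row0); precharges=5
Acc 9: bank1 row3 -> MISS (open row3); precharges=6
Acc 10: bank2 row1 -> HIT
Acc 11: bank2 row4 -> MISS (open row4); precharges=7
Acc 12: bank2 row3 -> MISS (open row3); precharges=8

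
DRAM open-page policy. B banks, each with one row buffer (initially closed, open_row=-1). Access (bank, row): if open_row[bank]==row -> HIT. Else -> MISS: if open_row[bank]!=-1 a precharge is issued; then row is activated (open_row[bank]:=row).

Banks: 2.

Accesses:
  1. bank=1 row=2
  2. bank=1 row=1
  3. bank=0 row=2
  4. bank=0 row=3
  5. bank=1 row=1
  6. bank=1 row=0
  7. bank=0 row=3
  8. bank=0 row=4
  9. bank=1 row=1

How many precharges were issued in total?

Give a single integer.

Answer: 5

Derivation:
Acc 1: bank1 row2 -> MISS (open row2); precharges=0
Acc 2: bank1 row1 -> MISS (open row1); precharges=1
Acc 3: bank0 row2 -> MISS (open row2); precharges=1
Acc 4: bank0 row3 -> MISS (open row3); precharges=2
Acc 5: bank1 row1 -> HIT
Acc 6: bank1 row0 -> MISS (open row0); precharges=3
Acc 7: bank0 row3 -> HIT
Acc 8: bank0 row4 -> MISS (open row4); precharges=4
Acc 9: bank1 row1 -> MISS (open row1); precharges=5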